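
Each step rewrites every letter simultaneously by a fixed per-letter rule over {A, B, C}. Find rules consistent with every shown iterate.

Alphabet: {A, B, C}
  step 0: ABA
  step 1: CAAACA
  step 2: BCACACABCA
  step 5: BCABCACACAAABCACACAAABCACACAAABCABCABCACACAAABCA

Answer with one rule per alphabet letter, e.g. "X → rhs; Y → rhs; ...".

  step 1 ⇒ step 2: CAAACA ⇒ B·CA·CA·CA·B·CA
    A ↦ CA
    C ↦ B
  step 0 ⇒ step 1: ABA ⇒ CA·AA·CA
    B ↦ AA

A->CA, B->AA, C->B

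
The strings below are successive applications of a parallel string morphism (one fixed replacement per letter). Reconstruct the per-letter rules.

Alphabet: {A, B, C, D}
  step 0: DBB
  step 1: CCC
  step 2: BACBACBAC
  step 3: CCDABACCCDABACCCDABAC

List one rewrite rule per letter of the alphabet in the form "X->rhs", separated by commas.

A->CDA, B->C, C->BAC, D->C

  step 2 ⇒ step 3: BACBACBAC ⇒ C·CDA·BAC·C·CDA·BAC·C·CDA·BAC
    A ↦ CDA
    B ↦ C
    C ↦ BAC
  step 0 ⇒ step 1: DBB ⇒ C·C·C
    D ↦ C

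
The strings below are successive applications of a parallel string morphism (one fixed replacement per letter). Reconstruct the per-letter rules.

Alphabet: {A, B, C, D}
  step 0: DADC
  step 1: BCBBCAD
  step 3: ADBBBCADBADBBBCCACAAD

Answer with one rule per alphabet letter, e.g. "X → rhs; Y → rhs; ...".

  step 0 ⇒ step 1: DADC ⇒ BC·B·BC·AD
    A ↦ B
    C ↦ AD
    D ↦ BC
    B ↦ CA  (constrained at step 1)

A->B, B->CA, C->AD, D->BC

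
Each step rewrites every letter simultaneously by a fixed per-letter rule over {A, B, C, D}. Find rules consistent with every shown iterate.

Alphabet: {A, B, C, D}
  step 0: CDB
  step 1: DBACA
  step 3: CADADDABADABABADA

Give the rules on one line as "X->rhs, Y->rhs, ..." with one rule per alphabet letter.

  step 0 ⇒ step 1: CDB ⇒ D·BA·CA
    B ↦ CA
    C ↦ D
    D ↦ BA
    A ↦ DA  (constrained at step 1)

A->DA, B->CA, C->D, D->BA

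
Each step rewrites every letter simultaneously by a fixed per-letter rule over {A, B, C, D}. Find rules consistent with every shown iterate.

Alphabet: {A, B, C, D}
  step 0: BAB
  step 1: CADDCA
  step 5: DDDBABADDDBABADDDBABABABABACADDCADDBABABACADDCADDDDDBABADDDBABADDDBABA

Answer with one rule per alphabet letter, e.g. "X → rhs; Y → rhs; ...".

  step 0 ⇒ step 1: BAB ⇒ CA·DD·CA
    A ↦ DD
    B ↦ CA
    C ↦ D  (constrained at step 1)
    D ↦ BA  (constrained at step 1)

A->DD, B->CA, C->D, D->BA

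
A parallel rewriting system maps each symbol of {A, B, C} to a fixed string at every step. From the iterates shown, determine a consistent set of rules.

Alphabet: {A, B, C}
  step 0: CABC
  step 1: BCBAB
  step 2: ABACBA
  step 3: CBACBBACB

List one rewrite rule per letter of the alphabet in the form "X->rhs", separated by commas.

A->CB, B->A, C->B

  step 2 ⇒ step 3: ABACBA ⇒ CB·A·CB·B·A·CB
    A ↦ CB
    B ↦ A
    C ↦ B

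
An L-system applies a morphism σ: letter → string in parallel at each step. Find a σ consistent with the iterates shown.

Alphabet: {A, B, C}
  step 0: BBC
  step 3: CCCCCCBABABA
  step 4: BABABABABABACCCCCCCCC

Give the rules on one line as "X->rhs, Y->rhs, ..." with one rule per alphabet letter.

A->CC, B->C, C->BA

  step 3 ⇒ step 4: CCCCCCBABABA ⇒ BA·BA·BA·BA·BA·BA·C·CC·C·CC·C·CC
    A ↦ CC
    B ↦ C
    C ↦ BA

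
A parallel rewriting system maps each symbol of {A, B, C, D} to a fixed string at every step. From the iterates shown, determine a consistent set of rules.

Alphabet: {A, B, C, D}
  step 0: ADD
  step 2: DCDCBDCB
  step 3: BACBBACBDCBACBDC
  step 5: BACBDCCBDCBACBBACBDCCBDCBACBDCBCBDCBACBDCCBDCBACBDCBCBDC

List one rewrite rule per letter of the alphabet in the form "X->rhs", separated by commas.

A->B, B->DC, C->CB, D->BA

  step 2 ⇒ step 3: DCDCBDCB ⇒ BA·CB·BA·CB·DC·BA·CB·DC
    B ↦ DC
    C ↦ CB
    D ↦ BA
    A ↦ B  (constrained at step 0)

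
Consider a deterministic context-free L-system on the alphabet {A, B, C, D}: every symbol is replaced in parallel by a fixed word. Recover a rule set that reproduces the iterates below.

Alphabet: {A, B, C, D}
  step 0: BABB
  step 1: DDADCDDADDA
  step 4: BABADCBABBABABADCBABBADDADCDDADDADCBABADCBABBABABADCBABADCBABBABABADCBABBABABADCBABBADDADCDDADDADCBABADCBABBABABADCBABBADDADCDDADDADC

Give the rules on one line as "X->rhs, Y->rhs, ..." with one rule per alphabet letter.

  step 0 ⇒ step 1: BABB ⇒ DDA·DC·DDA·DDA
    A ↦ DC
    B ↦ DDA
    C ↦ BBA  (constrained at step 1)
    D ↦ BA  (constrained at step 1)

A->DC, B->DDA, C->BBA, D->BA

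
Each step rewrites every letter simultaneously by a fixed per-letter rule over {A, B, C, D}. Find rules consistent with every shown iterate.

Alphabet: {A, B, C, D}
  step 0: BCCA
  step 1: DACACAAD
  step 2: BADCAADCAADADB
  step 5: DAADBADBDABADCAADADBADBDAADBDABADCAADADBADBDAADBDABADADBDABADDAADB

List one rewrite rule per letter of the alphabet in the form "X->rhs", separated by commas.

A->AD, B->DA, C->CA, D->B

  step 1 ⇒ step 2: DACACAAD ⇒ B·AD·CA·AD·CA·AD·AD·B
    A ↦ AD
    C ↦ CA
    D ↦ B
  step 0 ⇒ step 1: BCCA ⇒ DA·CA·CA·AD
    B ↦ DA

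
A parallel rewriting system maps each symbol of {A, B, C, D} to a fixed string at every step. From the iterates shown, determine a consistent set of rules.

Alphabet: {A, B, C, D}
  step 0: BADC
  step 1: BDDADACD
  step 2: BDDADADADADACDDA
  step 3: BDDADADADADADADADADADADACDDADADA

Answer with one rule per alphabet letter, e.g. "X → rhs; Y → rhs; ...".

  step 2 ⇒ step 3: BDDADADADADACDDA ⇒ BD·DA·DA·DA·DA·DA·DA·DA·DA·DA·DA·DA·CD·DA·DA·DA
    A ↦ DA
    B ↦ BD
    C ↦ CD
    D ↦ DA

A->DA, B->BD, C->CD, D->DA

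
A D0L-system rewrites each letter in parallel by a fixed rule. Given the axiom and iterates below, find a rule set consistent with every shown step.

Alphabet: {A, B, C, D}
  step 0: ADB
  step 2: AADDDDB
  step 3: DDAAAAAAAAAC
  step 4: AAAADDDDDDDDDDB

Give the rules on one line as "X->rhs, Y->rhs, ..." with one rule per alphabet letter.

A->D, B->AC, C->DB, D->AA

  step 3 ⇒ step 4: DDAAAAAAAAAC ⇒ AA·AA·D·D·D·D·D·D·D·D·D·DB
    A ↦ D
    C ↦ DB
    D ↦ AA
  step 2 ⇒ step 3: AADDDDB ⇒ D·D·AA·AA·AA·AA·AC
    B ↦ AC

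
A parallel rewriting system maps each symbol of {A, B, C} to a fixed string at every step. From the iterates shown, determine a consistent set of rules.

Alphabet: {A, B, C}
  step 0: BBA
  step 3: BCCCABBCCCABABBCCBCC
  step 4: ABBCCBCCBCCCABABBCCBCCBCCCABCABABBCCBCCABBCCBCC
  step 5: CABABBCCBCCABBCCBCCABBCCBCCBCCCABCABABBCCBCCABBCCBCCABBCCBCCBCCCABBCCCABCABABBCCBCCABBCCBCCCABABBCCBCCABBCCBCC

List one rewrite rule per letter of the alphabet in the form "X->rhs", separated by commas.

A->C, B->AB, C->BCC

  step 4 ⇒ step 5: ABBCCBCCBCCCABABBCCBCCBCCCABCABABBCCBCCABBCCBCC ⇒ C·AB·AB·BCC·BCC·AB·BCC·BCC·AB·BCC·BCC·BCC·C·AB·C·AB·AB·BCC·BCC·AB·BCC·BCC·AB·BCC·BCC·BCC·C·AB·BCC·C·AB·C·AB·AB·BCC·BCC·AB·BCC·BCC·C·AB·AB·BCC·BCC·AB·BCC·BCC
    A ↦ C
    B ↦ AB
    C ↦ BCC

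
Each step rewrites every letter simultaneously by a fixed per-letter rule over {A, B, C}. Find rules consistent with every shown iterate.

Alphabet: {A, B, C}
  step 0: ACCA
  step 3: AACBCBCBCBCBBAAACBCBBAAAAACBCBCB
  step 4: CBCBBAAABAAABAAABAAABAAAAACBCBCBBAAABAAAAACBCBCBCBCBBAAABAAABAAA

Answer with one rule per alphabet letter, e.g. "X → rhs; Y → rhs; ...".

A->CB, B->AA, C->BA

  step 3 ⇒ step 4: AACBCBCBCBCBBAAACBCBBAAAAACBCBCB ⇒ CB·CB·BA·AA·BA·AA·BA·AA·BA·AA·BA·AA·AA·CB·CB·CB·BA·AA·BA·AA·AA·CB·CB·CB·CB·CB·BA·AA·BA·AA·BA·AA
    A ↦ CB
    B ↦ AA
    C ↦ BA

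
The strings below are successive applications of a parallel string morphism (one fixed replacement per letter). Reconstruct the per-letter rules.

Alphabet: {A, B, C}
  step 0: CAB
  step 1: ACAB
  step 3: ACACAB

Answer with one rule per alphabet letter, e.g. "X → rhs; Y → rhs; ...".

  step 0 ⇒ step 1: CAB ⇒ A·C·AB
    A ↦ C
    B ↦ AB
    C ↦ A

A->C, B->AB, C->A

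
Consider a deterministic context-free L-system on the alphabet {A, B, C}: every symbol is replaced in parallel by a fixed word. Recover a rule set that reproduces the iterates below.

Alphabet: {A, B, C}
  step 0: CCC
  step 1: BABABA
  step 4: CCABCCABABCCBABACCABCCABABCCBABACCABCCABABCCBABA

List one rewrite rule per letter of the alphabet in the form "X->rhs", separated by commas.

A->AB, B->CC, C->BA

  step 0 ⇒ step 1: CCC ⇒ BA·BA·BA
    C ↦ BA
    A ↦ AB  (constrained at step 1)
    B ↦ CC  (constrained at step 1)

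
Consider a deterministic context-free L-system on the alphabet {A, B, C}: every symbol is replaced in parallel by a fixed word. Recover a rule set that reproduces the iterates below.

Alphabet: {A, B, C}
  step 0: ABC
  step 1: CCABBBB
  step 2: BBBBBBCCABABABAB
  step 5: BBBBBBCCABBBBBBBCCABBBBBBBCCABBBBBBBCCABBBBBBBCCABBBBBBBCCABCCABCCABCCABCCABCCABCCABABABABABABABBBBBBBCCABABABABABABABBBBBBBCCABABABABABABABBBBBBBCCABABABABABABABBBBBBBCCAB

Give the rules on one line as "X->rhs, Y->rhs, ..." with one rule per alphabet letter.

  step 1 ⇒ step 2: CCABBBB ⇒ BBB·BBB·CC·AB·AB·AB·AB
    A ↦ CC
    B ↦ AB
    C ↦ BBB

A->CC, B->AB, C->BBB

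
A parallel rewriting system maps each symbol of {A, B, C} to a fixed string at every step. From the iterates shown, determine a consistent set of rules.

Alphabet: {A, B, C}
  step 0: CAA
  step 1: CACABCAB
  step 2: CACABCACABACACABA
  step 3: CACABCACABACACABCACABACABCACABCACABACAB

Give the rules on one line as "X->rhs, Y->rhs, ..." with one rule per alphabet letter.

  step 2 ⇒ step 3: CACABCACABACACABA ⇒ CA·CAB·CA·CAB·A·CA·CAB·CA·CAB·A·CAB·CA·CAB·CA·CAB·A·CAB
    A ↦ CAB
    B ↦ A
    C ↦ CA

A->CAB, B->A, C->CA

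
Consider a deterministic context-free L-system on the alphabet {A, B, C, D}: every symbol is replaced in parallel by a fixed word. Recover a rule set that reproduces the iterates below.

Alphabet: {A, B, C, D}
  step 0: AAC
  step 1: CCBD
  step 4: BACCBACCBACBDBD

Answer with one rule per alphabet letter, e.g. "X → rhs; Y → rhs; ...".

  step 0 ⇒ step 1: AAC ⇒ C·C·BD
    A ↦ C
    C ↦ BD
    B ↦ BA  (constrained at step 1)
    D ↦ A  (constrained at step 1)

A->C, B->BA, C->BD, D->A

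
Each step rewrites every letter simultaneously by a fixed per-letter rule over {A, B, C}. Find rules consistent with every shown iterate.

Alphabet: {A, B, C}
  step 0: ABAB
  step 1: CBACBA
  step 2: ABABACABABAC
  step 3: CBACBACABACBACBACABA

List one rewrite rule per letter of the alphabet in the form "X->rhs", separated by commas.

  step 2 ⇒ step 3: ABABACABABAC ⇒ C·BA·C·BA·C·ABA·C·BA·C·BA·C·ABA
    A ↦ C
    B ↦ BA
    C ↦ ABA

A->C, B->BA, C->ABA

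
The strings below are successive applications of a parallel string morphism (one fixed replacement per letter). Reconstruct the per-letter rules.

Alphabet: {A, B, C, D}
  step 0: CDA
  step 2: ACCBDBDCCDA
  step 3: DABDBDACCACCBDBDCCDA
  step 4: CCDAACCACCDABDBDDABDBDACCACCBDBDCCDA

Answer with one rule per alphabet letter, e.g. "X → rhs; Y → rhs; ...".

A->DA, B->A, C->BD, D->CC

  step 3 ⇒ step 4: DABDBDACCACCBDBDCCDA ⇒ CC·DA·A·CC·A·CC·DA·BD·BD·DA·BD·BD·A·CC·A·CC·BD·BD·CC·DA
    A ↦ DA
    B ↦ A
    C ↦ BD
    D ↦ CC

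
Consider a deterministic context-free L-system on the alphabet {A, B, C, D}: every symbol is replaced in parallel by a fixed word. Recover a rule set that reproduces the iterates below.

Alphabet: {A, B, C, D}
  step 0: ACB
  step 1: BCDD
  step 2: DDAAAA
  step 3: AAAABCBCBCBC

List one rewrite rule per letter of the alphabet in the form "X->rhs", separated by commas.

A->BC, B->D, C->D, D->AA

  step 2 ⇒ step 3: DDAAAA ⇒ AA·AA·BC·BC·BC·BC
    A ↦ BC
    D ↦ AA
  step 0 ⇒ step 1: ACB ⇒ BC·D·D
    B ↦ D
  step 0 ⇒ step 1: ACB ⇒ BC·D·D
    C ↦ D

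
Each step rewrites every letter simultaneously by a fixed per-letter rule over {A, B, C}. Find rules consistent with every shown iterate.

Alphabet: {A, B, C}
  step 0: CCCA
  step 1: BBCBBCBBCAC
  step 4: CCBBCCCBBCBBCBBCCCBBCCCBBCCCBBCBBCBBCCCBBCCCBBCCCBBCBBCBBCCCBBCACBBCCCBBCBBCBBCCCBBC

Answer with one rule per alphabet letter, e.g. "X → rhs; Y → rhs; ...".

  step 0 ⇒ step 1: CCCA ⇒ BBC·BBC·BBC·AC
    A ↦ AC
    C ↦ BBC
    B ↦ C  (constrained at step 1)

A->AC, B->C, C->BBC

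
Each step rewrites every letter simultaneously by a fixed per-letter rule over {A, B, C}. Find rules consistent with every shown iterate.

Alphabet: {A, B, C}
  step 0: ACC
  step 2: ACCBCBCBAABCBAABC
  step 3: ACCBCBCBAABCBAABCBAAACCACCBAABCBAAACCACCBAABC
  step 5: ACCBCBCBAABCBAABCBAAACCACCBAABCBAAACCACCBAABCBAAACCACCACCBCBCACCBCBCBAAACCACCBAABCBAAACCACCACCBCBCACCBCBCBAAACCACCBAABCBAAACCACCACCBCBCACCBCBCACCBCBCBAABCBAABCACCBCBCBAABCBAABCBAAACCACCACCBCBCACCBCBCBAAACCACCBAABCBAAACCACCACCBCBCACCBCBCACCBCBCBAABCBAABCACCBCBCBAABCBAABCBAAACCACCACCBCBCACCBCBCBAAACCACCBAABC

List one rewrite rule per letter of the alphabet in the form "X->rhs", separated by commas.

  step 2 ⇒ step 3: ACCBCBCBAABCBAABC ⇒ ACC·BC·BC·BAA·BC·BAA·BC·BAA·ACC·ACC·BAA·BC·BAA·ACC·ACC·BAA·BC
    A ↦ ACC
    B ↦ BAA
    C ↦ BC

A->ACC, B->BAA, C->BC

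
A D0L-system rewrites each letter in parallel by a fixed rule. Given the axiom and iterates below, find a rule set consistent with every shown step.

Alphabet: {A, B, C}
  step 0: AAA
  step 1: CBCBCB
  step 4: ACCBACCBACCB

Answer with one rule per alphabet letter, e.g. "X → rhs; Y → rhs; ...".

  step 0 ⇒ step 1: AAA ⇒ CB·CB·CB
    A ↦ CB
    B ↦ C  (constrained at step 1)
    C ↦ A  (constrained at step 1)

A->CB, B->C, C->A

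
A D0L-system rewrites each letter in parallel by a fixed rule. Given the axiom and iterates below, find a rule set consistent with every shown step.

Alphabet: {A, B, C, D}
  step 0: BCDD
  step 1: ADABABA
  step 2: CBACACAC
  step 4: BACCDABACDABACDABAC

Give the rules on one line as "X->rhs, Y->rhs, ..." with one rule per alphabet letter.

A->C, B->A, C->DA, D->BA

  step 1 ⇒ step 2: ADABABA ⇒ C·BA·C·A·C·A·C
    A ↦ C
    B ↦ A
    D ↦ BA
  step 0 ⇒ step 1: BCDD ⇒ A·DA·BA·BA
    C ↦ DA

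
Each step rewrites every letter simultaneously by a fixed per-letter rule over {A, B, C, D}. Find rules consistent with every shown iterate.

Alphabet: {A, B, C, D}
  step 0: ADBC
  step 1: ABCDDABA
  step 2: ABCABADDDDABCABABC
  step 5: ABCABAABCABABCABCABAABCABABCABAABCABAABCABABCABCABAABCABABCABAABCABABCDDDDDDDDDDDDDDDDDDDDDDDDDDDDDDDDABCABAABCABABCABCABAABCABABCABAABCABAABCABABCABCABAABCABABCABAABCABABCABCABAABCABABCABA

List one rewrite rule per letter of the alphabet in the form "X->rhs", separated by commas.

A->ABC, B->AB, C->A, D->DD

  step 1 ⇒ step 2: ABCDDABA ⇒ ABC·AB·A·DD·DD·ABC·AB·ABC
    A ↦ ABC
    B ↦ AB
    C ↦ A
    D ↦ DD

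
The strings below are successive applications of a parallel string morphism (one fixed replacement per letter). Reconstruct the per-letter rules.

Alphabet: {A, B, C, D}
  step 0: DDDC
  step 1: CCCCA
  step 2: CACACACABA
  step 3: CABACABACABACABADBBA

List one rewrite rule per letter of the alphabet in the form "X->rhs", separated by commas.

A->BA, B->DB, C->CA, D->C

  step 2 ⇒ step 3: CACACACABA ⇒ CA·BA·CA·BA·CA·BA·CA·BA·DB·BA
    A ↦ BA
    B ↦ DB
    C ↦ CA
  step 0 ⇒ step 1: DDDC ⇒ C·C·C·CA
    D ↦ C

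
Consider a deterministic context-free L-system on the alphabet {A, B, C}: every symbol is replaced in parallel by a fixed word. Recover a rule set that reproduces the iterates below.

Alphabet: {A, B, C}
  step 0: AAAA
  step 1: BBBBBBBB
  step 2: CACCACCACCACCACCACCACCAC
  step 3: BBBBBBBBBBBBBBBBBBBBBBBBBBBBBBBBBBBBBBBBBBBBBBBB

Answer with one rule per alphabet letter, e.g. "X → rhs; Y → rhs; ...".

A->BB, B->CAC, C->BB

  step 2 ⇒ step 3: CACCACCACCACCACCACCACCAC ⇒ BB·BB·BB·BB·BB·BB·BB·BB·BB·BB·BB·BB·BB·BB·BB·BB·BB·BB·BB·BB·BB·BB·BB·BB
    A ↦ BB
    C ↦ BB
  step 1 ⇒ step 2: BBBBBBBB ⇒ CAC·CAC·CAC·CAC·CAC·CAC·CAC·CAC
    B ↦ CAC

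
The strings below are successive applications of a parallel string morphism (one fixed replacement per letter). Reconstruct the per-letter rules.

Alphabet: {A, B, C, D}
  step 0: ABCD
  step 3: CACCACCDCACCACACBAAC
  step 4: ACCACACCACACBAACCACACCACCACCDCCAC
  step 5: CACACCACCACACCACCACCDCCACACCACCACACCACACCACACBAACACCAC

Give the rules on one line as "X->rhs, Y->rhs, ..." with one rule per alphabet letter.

  step 4 ⇒ step 5: ACCACACCACACBAACCACACCACCACCDCCAC ⇒ C·AC·AC·C·AC·C·AC·AC·C·AC·C·AC·CD·C·C·AC·AC·C·AC·C·AC·AC·C·AC·AC·C·AC·AC·BA·AC·AC·C·AC
    A ↦ C
    B ↦ CD
    C ↦ AC
    D ↦ BA

A->C, B->CD, C->AC, D->BA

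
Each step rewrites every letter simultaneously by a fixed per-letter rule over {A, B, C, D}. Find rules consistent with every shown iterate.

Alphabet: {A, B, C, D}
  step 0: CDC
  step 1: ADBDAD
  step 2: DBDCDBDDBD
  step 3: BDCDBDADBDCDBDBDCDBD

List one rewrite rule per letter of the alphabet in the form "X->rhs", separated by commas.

A->D, B->CD, C->AD, D->BD

  step 2 ⇒ step 3: DBDCDBDDBD ⇒ BD·CD·BD·AD·BD·CD·BD·BD·CD·BD
    B ↦ CD
    C ↦ AD
    D ↦ BD
  step 1 ⇒ step 2: ADBDAD ⇒ D·BD·CD·BD·D·BD
    A ↦ D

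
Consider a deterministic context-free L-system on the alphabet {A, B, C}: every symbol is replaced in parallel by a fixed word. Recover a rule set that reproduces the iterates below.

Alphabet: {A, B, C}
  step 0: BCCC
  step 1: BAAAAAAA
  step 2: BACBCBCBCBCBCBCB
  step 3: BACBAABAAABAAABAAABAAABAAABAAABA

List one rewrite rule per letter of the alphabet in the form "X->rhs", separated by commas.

  step 2 ⇒ step 3: BACBCBCBCBCBCBCB ⇒ BA·CB·AA·BA·AA·BA·AA·BA·AA·BA·AA·BA·AA·BA·AA·BA
    A ↦ CB
    B ↦ BA
    C ↦ AA

A->CB, B->BA, C->AA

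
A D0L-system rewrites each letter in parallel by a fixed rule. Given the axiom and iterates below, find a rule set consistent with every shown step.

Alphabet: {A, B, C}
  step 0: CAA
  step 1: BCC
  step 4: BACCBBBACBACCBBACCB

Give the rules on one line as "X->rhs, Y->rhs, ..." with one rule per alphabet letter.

A->C, B->BAC, C->B

  step 0 ⇒ step 1: CAA ⇒ B·C·C
    A ↦ C
    C ↦ B
    B ↦ BAC  (constrained at step 1)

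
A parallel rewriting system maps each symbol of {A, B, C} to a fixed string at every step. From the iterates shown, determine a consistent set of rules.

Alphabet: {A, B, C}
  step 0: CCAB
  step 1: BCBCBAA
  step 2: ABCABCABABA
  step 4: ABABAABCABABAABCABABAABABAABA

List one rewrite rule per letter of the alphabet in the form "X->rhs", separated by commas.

A->BA, B->A, C->BC

  step 1 ⇒ step 2: BCBCBAA ⇒ A·BC·A·BC·A·BA·BA
    A ↦ BA
    B ↦ A
    C ↦ BC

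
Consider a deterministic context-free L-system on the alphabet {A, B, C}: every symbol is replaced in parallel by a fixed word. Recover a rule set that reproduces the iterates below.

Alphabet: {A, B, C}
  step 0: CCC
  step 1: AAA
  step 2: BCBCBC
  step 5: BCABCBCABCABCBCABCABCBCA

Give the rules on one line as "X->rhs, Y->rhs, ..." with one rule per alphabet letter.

A->BC, B->BC, C->A

  step 1 ⇒ step 2: AAA ⇒ BC·BC·BC
    A ↦ BC
    B ↦ BC  (constrained at step 2)
  step 0 ⇒ step 1: CCC ⇒ A·A·A
    C ↦ A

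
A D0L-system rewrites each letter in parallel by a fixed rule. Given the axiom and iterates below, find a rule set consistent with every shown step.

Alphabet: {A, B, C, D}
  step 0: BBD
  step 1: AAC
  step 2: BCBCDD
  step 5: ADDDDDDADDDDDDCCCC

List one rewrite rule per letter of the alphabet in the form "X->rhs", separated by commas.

  step 1 ⇒ step 2: AAC ⇒ BC·BC·DD
    A ↦ BC
    C ↦ DD
  step 0 ⇒ step 1: BBD ⇒ A·A·C
    B ↦ A
  step 0 ⇒ step 1: BBD ⇒ A·A·C
    D ↦ C

A->BC, B->A, C->DD, D->C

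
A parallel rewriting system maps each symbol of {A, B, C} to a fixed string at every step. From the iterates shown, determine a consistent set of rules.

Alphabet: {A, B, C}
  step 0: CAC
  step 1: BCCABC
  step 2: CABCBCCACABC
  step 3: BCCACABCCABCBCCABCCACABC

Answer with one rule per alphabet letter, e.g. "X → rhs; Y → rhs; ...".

A->CA, B->CA, C->BC

  step 2 ⇒ step 3: CABCBCCACABC ⇒ BC·CA·CA·BC·CA·BC·BC·CA·BC·CA·CA·BC
    A ↦ CA
    B ↦ CA
    C ↦ BC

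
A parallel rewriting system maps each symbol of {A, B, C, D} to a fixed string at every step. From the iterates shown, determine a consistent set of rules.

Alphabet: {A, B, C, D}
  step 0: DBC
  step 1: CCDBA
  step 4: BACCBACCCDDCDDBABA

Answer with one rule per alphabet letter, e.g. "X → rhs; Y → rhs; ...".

  step 0 ⇒ step 1: DBC ⇒ C·CD·BA
    B ↦ CD
    C ↦ BA
    D ↦ C
    A ↦ D  (constrained at step 1)

A->D, B->CD, C->BA, D->C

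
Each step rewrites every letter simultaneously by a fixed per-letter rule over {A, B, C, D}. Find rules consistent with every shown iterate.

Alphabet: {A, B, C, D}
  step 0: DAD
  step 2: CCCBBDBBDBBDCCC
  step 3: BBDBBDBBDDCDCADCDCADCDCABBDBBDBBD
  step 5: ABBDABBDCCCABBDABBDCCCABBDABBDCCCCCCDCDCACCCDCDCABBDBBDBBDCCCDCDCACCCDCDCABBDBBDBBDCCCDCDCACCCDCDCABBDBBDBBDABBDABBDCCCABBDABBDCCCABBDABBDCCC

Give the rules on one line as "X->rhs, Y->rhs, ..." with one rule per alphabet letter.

  step 2 ⇒ step 3: CCCBBDBBDBBDCCC ⇒ BBD·BBD·BBD·DC·DC·A·DC·DC·A·DC·DC·A·BBD·BBD·BBD
    B ↦ DC
    C ↦ BBD
    D ↦ A
    A ↦ CCC  (constrained at step 0)

A->CCC, B->DC, C->BBD, D->A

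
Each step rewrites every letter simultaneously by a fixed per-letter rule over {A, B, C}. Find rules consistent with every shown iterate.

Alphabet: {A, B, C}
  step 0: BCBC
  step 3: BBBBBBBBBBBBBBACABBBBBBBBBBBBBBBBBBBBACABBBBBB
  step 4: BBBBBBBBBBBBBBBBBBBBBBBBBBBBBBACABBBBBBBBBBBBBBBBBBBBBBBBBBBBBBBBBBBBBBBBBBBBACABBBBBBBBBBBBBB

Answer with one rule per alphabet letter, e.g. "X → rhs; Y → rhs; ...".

A->BB, B->BB, C->ACA

  step 3 ⇒ step 4: BBBBBBBBBBBBBBACABBBBBBBBBBBBBBBBBBBBACABBBBBB ⇒ BB·BB·BB·BB·BB·BB·BB·BB·BB·BB·BB·BB·BB·BB·BB·ACA·BB·BB·BB·BB·BB·BB·BB·BB·BB·BB·BB·BB·BB·BB·BB·BB·BB·BB·BB·BB·BB·BB·ACA·BB·BB·BB·BB·BB·BB·BB
    A ↦ BB
    B ↦ BB
    C ↦ ACA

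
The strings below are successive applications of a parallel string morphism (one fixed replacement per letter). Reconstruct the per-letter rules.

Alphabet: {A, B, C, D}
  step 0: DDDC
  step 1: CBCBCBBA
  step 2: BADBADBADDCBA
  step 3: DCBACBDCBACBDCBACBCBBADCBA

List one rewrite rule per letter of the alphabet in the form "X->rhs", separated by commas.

  step 2 ⇒ step 3: BADBADBADDCBA ⇒ D·CBA·CB·D·CBA·CB·D·CBA·CB·CB·BA·D·CBA
    A ↦ CBA
    B ↦ D
    C ↦ BA
    D ↦ CB

A->CBA, B->D, C->BA, D->CB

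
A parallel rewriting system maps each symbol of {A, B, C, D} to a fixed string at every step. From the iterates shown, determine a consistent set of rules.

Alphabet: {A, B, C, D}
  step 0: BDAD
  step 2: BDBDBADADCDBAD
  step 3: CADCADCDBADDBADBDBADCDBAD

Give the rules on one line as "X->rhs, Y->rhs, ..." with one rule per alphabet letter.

A->DB, B->C, C->BDB, D->AD

  step 2 ⇒ step 3: BDBDBADADCDBAD ⇒ C·AD·C·AD·C·DB·AD·DB·AD·BDB·AD·C·DB·AD
    A ↦ DB
    B ↦ C
    C ↦ BDB
    D ↦ AD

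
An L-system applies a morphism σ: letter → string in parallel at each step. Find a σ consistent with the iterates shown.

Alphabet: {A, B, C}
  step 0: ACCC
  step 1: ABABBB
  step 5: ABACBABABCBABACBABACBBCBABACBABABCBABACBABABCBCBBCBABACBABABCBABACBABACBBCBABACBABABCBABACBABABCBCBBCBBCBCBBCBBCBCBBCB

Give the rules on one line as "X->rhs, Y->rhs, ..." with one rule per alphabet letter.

  step 0 ⇒ step 1: ACCC ⇒ ABA·B·B·B
    A ↦ ABA
    C ↦ B
    B ↦ CB  (constrained at step 1)

A->ABA, B->CB, C->B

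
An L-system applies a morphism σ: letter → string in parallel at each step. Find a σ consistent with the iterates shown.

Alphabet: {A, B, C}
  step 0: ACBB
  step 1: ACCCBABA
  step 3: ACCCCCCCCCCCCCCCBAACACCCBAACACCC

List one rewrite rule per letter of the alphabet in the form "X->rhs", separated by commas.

  step 0 ⇒ step 1: ACBB ⇒ AC·CC·BA·BA
    A ↦ AC
    B ↦ BA
    C ↦ CC

A->AC, B->BA, C->CC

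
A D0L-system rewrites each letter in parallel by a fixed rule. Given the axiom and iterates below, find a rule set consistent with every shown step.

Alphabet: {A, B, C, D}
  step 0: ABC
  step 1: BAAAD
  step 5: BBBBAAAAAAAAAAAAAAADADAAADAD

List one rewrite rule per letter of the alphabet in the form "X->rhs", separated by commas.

A->B, B->AA, C->AD, D->CC

  step 0 ⇒ step 1: ABC ⇒ B·AA·AD
    A ↦ B
    B ↦ AA
    C ↦ AD
    D ↦ CC  (constrained at step 1)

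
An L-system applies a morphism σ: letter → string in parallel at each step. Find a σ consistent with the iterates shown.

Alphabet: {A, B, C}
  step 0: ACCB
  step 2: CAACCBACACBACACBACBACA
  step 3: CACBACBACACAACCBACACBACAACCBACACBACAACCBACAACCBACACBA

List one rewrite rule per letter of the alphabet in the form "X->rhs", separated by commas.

A->CBA, B->AC, C->CA

  step 2 ⇒ step 3: CAACCBACACBACACBACBACA ⇒ CA·CBA·CBA·CA·CA·AC·CBA·CA·CBA·CA·AC·CBA·CA·CBA·CA·AC·CBA·CA·AC·CBA·CA·CBA
    A ↦ CBA
    B ↦ AC
    C ↦ CA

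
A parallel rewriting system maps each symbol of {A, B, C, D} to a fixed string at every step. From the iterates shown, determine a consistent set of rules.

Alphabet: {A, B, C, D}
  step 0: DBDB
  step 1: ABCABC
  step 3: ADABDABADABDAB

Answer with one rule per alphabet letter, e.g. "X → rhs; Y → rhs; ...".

  step 0 ⇒ step 1: DBDB ⇒ AB·C·AB·C
    B ↦ C
    D ↦ AB
    A ↦ AD  (constrained at step 1)
    C ↦ D  (constrained at step 1)

A->AD, B->C, C->D, D->AB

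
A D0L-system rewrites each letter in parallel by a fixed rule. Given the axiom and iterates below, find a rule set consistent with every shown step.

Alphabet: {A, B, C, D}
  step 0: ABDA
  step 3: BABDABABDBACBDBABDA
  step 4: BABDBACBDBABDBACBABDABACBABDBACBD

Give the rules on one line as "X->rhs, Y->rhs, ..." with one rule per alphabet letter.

A->BD, B->BA, C->A, D->C

  step 3 ⇒ step 4: BABDABABDBACBDBABDA ⇒ BA·BD·BA·C·BD·BA·BD·BA·C·BA·BD·A·BA·C·BA·BD·BA·C·BD
    A ↦ BD
    B ↦ BA
    C ↦ A
    D ↦ C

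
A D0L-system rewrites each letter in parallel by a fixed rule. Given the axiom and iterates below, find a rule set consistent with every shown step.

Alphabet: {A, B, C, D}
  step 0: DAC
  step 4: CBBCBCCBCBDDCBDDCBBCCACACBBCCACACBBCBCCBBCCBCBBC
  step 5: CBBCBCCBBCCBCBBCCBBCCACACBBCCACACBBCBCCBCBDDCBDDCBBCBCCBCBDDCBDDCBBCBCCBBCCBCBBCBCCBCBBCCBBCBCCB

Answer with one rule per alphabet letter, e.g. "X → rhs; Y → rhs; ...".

A->DD, B->BC, C->CB, D->CA

  step 4 ⇒ step 5: CBBCBCCBCBDDCBDDCBBCCACACBBCCACACBBCBCCBBCCBCBBC ⇒ CB·BC·BC·CB·BC·CB·CB·BC·CB·BC·CA·CA·CB·BC·CA·CA·CB·BC·BC·CB·CB·DD·CB·DD·CB·BC·BC·CB·CB·DD·CB·DD·CB·BC·BC·CB·BC·CB·CB·BC·BC·CB·CB·BC·CB·BC·BC·CB
    A ↦ DD
    B ↦ BC
    C ↦ CB
    D ↦ CA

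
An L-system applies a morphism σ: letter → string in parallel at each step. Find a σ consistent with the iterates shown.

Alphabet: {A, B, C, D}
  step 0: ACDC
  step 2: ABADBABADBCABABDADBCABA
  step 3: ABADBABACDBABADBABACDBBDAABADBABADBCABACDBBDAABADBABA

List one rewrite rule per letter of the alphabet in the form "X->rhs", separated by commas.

  step 2 ⇒ step 3: ABADBABADBCABABDADBCABA ⇒ ABA·DB·ABA·C·DB·ABA·DB·ABA·C·DB·BDA·ABA·DB·ABA·DB·C·ABA·C·DB·BDA·ABA·DB·ABA
    A ↦ ABA
    B ↦ DB
    C ↦ BDA
    D ↦ C

A->ABA, B->DB, C->BDA, D->C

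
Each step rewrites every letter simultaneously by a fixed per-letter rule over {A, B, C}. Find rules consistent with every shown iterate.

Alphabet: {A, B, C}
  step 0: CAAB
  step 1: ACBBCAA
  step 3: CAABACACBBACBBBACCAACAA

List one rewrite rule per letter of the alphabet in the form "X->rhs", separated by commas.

A->B, B->CAA, C->AC

  step 0 ⇒ step 1: CAAB ⇒ AC·B·B·CAA
    A ↦ B
    B ↦ CAA
    C ↦ AC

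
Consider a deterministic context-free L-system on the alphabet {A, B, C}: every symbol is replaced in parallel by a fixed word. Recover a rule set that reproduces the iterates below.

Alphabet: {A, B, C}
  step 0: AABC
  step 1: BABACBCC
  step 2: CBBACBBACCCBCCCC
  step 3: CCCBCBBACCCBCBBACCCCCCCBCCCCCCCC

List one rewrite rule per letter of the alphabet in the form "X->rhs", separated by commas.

  step 2 ⇒ step 3: CBBACBBACCCBCCCC ⇒ CC·CB·CB·BA·CC·CB·CB·BA·CC·CC·CC·CB·CC·CC·CC·CC
    A ↦ BA
    B ↦ CB
    C ↦ CC

A->BA, B->CB, C->CC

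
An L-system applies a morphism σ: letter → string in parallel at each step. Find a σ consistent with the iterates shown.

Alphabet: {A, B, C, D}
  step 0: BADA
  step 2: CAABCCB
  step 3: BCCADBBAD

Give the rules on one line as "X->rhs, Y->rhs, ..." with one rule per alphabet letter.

A->C, B->AD, C->B, D->AA

  step 2 ⇒ step 3: CAABCCB ⇒ B·C·C·AD·B·B·AD
    A ↦ C
    B ↦ AD
    C ↦ B
    D ↦ AA  (constrained at step 0)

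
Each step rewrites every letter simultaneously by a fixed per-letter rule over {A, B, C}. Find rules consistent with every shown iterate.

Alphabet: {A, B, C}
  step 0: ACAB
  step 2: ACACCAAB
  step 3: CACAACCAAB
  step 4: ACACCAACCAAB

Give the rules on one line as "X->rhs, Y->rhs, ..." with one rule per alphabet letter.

A->C, B->AAB, C->A

  step 3 ⇒ step 4: CACAACCAAB ⇒ A·C·A·C·C·A·A·C·C·AAB
    A ↦ C
    B ↦ AAB
    C ↦ A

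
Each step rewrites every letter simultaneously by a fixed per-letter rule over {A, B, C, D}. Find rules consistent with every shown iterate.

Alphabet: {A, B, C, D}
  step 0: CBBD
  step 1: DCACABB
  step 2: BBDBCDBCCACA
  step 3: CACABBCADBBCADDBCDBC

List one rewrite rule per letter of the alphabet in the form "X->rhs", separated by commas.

A->BC, B->CA, C->D, D->BB

  step 2 ⇒ step 3: BBDBCDBCCACA ⇒ CA·CA·BB·CA·D·BB·CA·D·D·BC·D·BC
    A ↦ BC
    B ↦ CA
    C ↦ D
    D ↦ BB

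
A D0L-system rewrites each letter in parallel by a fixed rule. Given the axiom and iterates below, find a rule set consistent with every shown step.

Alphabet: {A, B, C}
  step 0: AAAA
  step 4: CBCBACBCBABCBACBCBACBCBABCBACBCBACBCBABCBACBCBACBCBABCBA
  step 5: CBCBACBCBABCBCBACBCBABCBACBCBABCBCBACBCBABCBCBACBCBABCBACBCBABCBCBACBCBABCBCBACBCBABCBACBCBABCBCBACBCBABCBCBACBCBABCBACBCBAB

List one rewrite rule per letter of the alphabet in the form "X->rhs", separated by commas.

A->B, B->CBA, C->CB

  step 4 ⇒ step 5: CBCBACBCBABCBACBCBACBCBABCBACBCBACBCBABCBACBCBACBCBABCBA ⇒ CB·CBA·CB·CBA·B·CB·CBA·CB·CBA·B·CBA·CB·CBA·B·CB·CBA·CB·CBA·B·CB·CBA·CB·CBA·B·CBA·CB·CBA·B·CB·CBA·CB·CBA·B·CB·CBA·CB·CBA·B·CBA·CB·CBA·B·CB·CBA·CB·CBA·B·CB·CBA·CB·CBA·B·CBA·CB·CBA·B
    A ↦ B
    B ↦ CBA
    C ↦ CB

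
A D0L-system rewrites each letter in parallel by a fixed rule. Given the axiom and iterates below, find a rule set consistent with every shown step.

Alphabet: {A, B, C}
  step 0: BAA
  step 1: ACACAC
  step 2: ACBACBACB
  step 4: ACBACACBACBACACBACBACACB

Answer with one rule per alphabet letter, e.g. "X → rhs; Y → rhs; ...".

  step 1 ⇒ step 2: ACACAC ⇒ AC·B·AC·B·AC·B
    A ↦ AC
    C ↦ B
  step 0 ⇒ step 1: BAA ⇒ AC·AC·AC
    B ↦ AC

A->AC, B->AC, C->B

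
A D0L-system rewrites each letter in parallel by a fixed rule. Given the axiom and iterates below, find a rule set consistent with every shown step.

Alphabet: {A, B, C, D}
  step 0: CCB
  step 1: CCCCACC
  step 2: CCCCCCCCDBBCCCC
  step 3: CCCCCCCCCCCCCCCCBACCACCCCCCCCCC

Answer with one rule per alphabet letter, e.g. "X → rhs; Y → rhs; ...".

A->DBB, B->ACC, C->CC, D->B

  step 2 ⇒ step 3: CCCCCCCCDBBCCCC ⇒ CC·CC·CC·CC·CC·CC·CC·CC·B·ACC·ACC·CC·CC·CC·CC
    B ↦ ACC
    C ↦ CC
    D ↦ B
  step 1 ⇒ step 2: CCCCACC ⇒ CC·CC·CC·CC·DBB·CC·CC
    A ↦ DBB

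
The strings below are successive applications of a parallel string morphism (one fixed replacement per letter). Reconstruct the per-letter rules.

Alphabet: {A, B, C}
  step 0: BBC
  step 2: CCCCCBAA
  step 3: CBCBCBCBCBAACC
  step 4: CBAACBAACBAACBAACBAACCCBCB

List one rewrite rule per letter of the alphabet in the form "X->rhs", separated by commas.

  step 3 ⇒ step 4: CBCBCBCBCBAACC ⇒ CB·AA·CB·AA·CB·AA·CB·AA·CB·AA·C·C·CB·CB
    A ↦ C
    B ↦ AA
    C ↦ CB

A->C, B->AA, C->CB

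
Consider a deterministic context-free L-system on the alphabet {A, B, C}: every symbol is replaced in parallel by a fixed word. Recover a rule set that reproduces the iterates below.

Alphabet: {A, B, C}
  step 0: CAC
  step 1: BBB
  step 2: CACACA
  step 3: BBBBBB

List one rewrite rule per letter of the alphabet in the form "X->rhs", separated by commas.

A->B, B->CA, C->B

  step 2 ⇒ step 3: CACACA ⇒ B·B·B·B·B·B
    A ↦ B
    C ↦ B
  step 1 ⇒ step 2: BBB ⇒ CA·CA·CA
    B ↦ CA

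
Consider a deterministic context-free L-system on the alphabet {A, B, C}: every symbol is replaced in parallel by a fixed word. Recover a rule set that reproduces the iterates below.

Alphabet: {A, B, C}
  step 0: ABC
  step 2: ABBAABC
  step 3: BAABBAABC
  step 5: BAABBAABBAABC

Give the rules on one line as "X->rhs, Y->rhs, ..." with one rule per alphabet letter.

  step 2 ⇒ step 3: ABBAABC ⇒ B·A·A·B·B·A·ABC
    A ↦ B
    B ↦ A
    C ↦ ABC

A->B, B->A, C->ABC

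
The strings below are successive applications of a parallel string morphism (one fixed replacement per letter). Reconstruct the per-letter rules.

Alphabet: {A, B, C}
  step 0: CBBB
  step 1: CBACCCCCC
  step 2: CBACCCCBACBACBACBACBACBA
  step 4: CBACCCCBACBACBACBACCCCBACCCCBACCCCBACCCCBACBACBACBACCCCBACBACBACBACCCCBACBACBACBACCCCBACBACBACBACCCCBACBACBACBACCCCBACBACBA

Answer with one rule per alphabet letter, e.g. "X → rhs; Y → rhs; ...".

  step 1 ⇒ step 2: CBACCCCCC ⇒ CBA·CC·C·CBA·CBA·CBA·CBA·CBA·CBA
    A ↦ C
    B ↦ CC
    C ↦ CBA

A->C, B->CC, C->CBA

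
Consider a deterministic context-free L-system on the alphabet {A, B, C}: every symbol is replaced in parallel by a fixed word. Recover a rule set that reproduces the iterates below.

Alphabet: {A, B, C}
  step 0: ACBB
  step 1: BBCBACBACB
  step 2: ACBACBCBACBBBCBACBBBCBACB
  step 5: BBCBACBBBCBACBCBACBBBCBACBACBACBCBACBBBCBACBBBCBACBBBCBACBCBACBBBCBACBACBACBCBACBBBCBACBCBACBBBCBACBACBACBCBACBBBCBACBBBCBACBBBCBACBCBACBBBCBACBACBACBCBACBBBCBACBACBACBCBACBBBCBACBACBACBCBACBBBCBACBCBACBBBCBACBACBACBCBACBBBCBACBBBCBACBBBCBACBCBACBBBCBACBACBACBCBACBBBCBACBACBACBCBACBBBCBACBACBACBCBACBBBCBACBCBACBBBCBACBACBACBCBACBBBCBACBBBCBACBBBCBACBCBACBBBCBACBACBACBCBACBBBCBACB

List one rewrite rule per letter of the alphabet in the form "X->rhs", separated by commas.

  step 1 ⇒ step 2: BBCBACBACB ⇒ ACB·ACB·CB·ACB·BB·CB·ACB·BB·CB·ACB
    A ↦ BB
    B ↦ ACB
    C ↦ CB

A->BB, B->ACB, C->CB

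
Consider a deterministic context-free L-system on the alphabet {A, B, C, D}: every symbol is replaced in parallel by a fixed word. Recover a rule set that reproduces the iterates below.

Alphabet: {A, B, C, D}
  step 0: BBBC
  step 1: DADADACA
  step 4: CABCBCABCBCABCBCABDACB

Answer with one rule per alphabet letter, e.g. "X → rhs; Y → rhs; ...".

A->B, B->DA, C->CA, D->C

  step 0 ⇒ step 1: BBBC ⇒ DA·DA·DA·CA
    B ↦ DA
    C ↦ CA
    A ↦ B  (constrained at step 1)
    D ↦ C  (constrained at step 1)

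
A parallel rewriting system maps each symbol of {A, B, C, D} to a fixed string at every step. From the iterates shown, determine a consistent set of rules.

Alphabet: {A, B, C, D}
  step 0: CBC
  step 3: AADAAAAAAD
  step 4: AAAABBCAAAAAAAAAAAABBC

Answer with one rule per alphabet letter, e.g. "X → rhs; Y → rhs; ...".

A->AA, B->A, C->D, D->BBC

  step 3 ⇒ step 4: AADAAAAAAD ⇒ AA·AA·BBC·AA·AA·AA·AA·AA·AA·BBC
    A ↦ AA
    D ↦ BBC
    B ↦ A  (constrained at step 0)
    C ↦ D  (constrained at step 0)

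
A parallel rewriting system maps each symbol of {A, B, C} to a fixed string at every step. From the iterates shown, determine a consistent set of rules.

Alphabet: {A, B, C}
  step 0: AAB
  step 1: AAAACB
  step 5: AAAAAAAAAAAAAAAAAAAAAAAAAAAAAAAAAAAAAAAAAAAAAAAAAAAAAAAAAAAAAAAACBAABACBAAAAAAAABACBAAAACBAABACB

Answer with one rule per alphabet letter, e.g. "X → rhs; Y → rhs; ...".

A->AA, B->CB, C->BA

  step 0 ⇒ step 1: AAB ⇒ AA·AA·CB
    A ↦ AA
    B ↦ CB
    C ↦ BA  (constrained at step 1)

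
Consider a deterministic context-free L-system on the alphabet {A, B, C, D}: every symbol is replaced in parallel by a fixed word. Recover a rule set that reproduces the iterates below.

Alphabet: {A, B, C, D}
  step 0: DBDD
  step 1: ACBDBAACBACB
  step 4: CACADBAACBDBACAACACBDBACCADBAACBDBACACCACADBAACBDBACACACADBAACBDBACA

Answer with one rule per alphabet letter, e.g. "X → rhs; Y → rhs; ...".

  step 0 ⇒ step 1: DBDD ⇒ ACB·DBA·ACB·ACB
    B ↦ DBA
    D ↦ ACB
    A ↦ C  (constrained at step 1)
    C ↦ A  (constrained at step 1)

A->C, B->DBA, C->A, D->ACB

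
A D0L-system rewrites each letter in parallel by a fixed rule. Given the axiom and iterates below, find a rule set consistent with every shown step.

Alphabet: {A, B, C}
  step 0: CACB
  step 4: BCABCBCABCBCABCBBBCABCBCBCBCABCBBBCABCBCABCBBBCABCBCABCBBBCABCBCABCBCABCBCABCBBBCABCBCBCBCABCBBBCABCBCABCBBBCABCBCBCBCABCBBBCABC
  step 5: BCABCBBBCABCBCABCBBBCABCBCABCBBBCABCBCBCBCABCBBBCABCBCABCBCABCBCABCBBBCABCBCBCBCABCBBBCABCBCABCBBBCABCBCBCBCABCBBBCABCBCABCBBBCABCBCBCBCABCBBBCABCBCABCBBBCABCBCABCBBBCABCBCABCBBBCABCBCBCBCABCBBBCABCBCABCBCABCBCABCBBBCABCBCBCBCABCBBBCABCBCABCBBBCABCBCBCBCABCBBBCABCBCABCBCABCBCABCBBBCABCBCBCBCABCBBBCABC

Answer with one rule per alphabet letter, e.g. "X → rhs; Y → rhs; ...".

  step 4 ⇒ step 5: BCABCBCABCBCABCBBBCABCBCBCBCABCBBBCABCBCABCBBBCABCBCABCBBBCABCBCABCBCABCBCABCBBBCABCBCBCBCABCBBBCABCBCABCBBBCABCBCBCBCABCBBBCABC ⇒ BC·ABC·BB·BC·ABC·BC·ABC·BB·BC·ABC·BC·ABC·BB·BC·ABC·BC·BC·BC·ABC·BB·BC·ABC·BC·ABC·BC·ABC·BC·ABC·BB·BC·ABC·BC·BC·BC·ABC·BB·BC·ABC·BC·ABC·BB·BC·ABC·BC·BC·BC·ABC·BB·BC·ABC·BC·ABC·BB·BC·ABC·BC·BC·BC·ABC·BB·BC·ABC·BC·ABC·BB·BC·ABC·BC·ABC·BB·BC·ABC·BC·ABC·BB·BC·ABC·BC·BC·BC·ABC·BB·BC·ABC·BC·ABC·BC·ABC·BC·ABC·BB·BC·ABC·BC·BC·BC·ABC·BB·BC·ABC·BC·ABC·BB·BC·ABC·BC·BC·BC·ABC·BB·BC·ABC·BC·ABC·BC·ABC·BC·ABC·BB·BC·ABC·BC·BC·BC·ABC·BB·BC·ABC
    A ↦ BB
    B ↦ BC
    C ↦ ABC

A->BB, B->BC, C->ABC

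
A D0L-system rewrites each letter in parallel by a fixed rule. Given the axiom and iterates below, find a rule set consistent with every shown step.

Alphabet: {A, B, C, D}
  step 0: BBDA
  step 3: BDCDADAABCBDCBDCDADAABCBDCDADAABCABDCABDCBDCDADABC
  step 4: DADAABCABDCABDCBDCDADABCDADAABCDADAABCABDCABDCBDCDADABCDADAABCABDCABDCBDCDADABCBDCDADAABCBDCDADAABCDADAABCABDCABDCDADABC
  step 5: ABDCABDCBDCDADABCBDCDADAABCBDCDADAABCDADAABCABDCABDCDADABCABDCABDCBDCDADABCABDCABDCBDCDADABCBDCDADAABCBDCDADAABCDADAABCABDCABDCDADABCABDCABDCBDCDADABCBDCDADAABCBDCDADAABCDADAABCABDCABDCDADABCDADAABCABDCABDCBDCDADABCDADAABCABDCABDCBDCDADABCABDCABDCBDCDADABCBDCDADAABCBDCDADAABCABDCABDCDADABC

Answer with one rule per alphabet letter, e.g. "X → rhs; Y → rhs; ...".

A->BDC, B->DAD, C->ABC, D->A

  step 4 ⇒ step 5: DADAABCABDCABDCBDCDADABCDADAABCDADAABCABDCABDCBDCDADABCDADAABCABDCABDCBDCDADABCBDCDADAABCBDCDADAABCDADAABCABDCABDCDADABC ⇒ A·BDC·A·BDC·BDC·DAD·ABC·BDC·DAD·A·ABC·BDC·DAD·A·ABC·DAD·A·ABC·A·BDC·A·BDC·DAD·ABC·A·BDC·A·BDC·BDC·DAD·ABC·A·BDC·A·BDC·BDC·DAD·ABC·BDC·DAD·A·ABC·BDC·DAD·A·ABC·DAD·A·ABC·A·BDC·A·BDC·DAD·ABC·A·BDC·A·BDC·BDC·DAD·ABC·BDC·DAD·A·ABC·BDC·DAD·A·ABC·DAD·A·ABC·A·BDC·A·BDC·DAD·ABC·DAD·A·ABC·A·BDC·A·BDC·BDC·DAD·ABC·DAD·A·ABC·A·BDC·A·BDC·BDC·DAD·ABC·A·BDC·A·BDC·BDC·DAD·ABC·BDC·DAD·A·ABC·BDC·DAD·A·ABC·A·BDC·A·BDC·DAD·ABC
    A ↦ BDC
    B ↦ DAD
    C ↦ ABC
    D ↦ A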